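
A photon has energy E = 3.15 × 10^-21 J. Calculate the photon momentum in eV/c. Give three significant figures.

0.0197 eV/c

(c = 2.99792458 × 10^8 m/s, 1 eV = 1.602176634 × 10^-19 J.)
Apply p = E/c: p = 1.051 × 10^-29 kg·m/s.
Converting to eV/c: p = 0.01966 eV/c ≈ 0.0197 eV/c.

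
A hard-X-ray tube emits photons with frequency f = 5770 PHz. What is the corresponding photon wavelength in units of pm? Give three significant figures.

First convert: f = 5770 PHz = 5.77 × 10^18 Hz.
The photon relation is λ = c/f, giving λ = 5.196 × 10^-11 m.
Converting to pm: λ = 51.96 pm ≈ 52.0 pm.

52.0 pm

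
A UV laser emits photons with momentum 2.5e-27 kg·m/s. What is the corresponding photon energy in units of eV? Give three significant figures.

4.68 eV

Take c = 2.99792458e8 m/s, 1 eV = 1.602176634e-19 J.
Since E = pc for a photon, E = 7.495e-19 J.
Converting to eV: E = 4.678 eV ≈ 4.68 eV.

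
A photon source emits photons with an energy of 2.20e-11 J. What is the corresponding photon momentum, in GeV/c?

(c = 2.99792458e8 m/s, 1 eV = 1.602176634e-19 J.)
Since p = E/c for a photon, p = 7.338e-20 kg·m/s.
Converting to GeV/c: p = 0.1373 GeV/c ≈ 0.137 GeV/c.

0.137 GeV/c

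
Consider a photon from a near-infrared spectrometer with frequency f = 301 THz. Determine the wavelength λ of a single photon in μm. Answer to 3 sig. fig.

0.996 μm

In SI units: f = 301 THz = 3.01 × 10^14 Hz.
Apply λ = c/f: λ = 9.960 × 10^-7 m.
Converting to μm: λ = 0.9960 μm ≈ 0.996 μm.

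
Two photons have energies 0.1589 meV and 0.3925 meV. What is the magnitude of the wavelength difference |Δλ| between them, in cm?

0.464 cm

Using λ = hc/E: λ₁ = 0.0078027 m, λ₂ = 0.0031588 m.
|Δλ| = |0.0078027 − 0.0031588| = 0.00464 m = 0.464 cm.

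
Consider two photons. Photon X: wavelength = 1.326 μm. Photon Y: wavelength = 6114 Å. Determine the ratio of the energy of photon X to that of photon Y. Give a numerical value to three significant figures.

E_X = 1.498 × 10^-19 J (from wavelength = 1.326 μm, via E = hc/λ).
E_Y = 3.249 × 10^-19 J (from wavelength = 6114 Å, via E = hc/λ).
Ratio = 1.498 × 10^-19 / 3.249 × 10^-19 = 0.461.

0.461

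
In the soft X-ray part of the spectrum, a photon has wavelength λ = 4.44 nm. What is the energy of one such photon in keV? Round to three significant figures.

(h = 6.62607015 × 10^-34 J·s, c = 2.99792458 × 10^8 m/s, 1 eV = 1.602176634 × 10^-19 J.)
In SI units: λ = 4.44 nm = 4.44 × 10^-9 m.
Apply E = hc/λ: E = 4.474 × 10^-17 J.
Converting to keV: E = 0.2792 keV ≈ 0.279 keV.

0.279 keV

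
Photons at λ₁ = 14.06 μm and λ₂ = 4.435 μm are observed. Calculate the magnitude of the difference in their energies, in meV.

191 meV

Using E = hc/λ: E₁ = 1.4128 × 10^-20 J, E₂ = 4.4790 × 10^-20 J.
|ΔE| = |1.4128 × 10^-20 − 4.4790 × 10^-20| = 3.07 × 10^-20 J = 191 meV.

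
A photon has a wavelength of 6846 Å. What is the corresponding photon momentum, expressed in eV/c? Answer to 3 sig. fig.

In SI units: λ = 6846 Å = 6.846e-7 m.
Apply p = h/λ: p = 9.679e-28 kg·m/s.
Converting to eV/c: p = 1.811 eV/c ≈ 1.81 eV/c.

1.81 eV/c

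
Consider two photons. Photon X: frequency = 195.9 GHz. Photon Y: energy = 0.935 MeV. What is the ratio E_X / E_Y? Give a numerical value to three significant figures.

E_X = 1.298 × 10^-22 J (from frequency = 195.9 GHz, via E = hf).
E_Y = 1.498 × 10^-13 J (from energy = 0.935 MeV, via E given directly).
Ratio = 1.298 × 10^-22 / 1.498 × 10^-13 = 8.66 × 10^-10.

8.66 × 10^-10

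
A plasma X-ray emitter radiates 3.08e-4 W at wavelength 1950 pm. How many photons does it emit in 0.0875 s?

2.65e11 photons

Total energy: E_total = P·t = 3.08e-4 × 0.0875 = 2.695e-5 J.
Per-photon energy: E = 1.019e-16 J.
N = E_total / E_photon = 2.65e11.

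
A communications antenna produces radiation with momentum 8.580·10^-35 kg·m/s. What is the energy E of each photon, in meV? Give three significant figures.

1.61·10^-4 meV

(c = 2.99792458·10^8 m/s, 1 eV = 1.602176634·10^-19 J.)
Since E = pc for a photon, E = 2.572·10^-26 J.
Converting to meV: E = 1.605·10^-4 meV ≈ 1.61·10^-4 meV.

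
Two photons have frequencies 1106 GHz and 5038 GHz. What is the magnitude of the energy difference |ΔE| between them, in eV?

0.0163 eV

Using E = hf: E₁ = 7.3284e-22 J, E₂ = 3.3382e-21 J.
|ΔE| = |7.3284e-22 − 3.3382e-21| = 2.61e-21 J = 0.0163 eV.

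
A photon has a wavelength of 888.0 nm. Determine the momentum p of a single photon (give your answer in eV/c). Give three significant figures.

1.40 eV/c

Take h = 6.62607015e-34 J·s, c = 2.99792458e8 m/s, 1 eV = 1.602176634e-19 J.
Convert to SI: λ = 888.0 nm = 8.880e-7 m.
The photon relation is p = h/λ, giving p = 7.462e-28 kg·m/s.
Converting to eV/c: p = 1.396 eV/c ≈ 1.40 eV/c.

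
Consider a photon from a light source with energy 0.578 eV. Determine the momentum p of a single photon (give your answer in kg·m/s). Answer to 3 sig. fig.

3.09 × 10^-28 kg·m/s

Use c = 2.99792458 × 10^8 m/s, 1 eV = 1.602176634 × 10^-19 J.
In SI units: E = 0.578 eV = 9.2606 × 10^-20 J.
Since p = E/c for a photon, p = 3.089 × 10^-28 kg·m/s.
So p ≈ 3.09 × 10^-28 kg·m/s.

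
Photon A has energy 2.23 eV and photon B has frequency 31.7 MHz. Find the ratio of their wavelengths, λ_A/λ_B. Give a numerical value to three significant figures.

5.88 × 10^-8

λ_A = 5.560 × 10^-7 m (from energy = 2.23 eV, via λ = hc/E).
λ_B = 9.457 m (from frequency = 31.7 MHz, via λ = c/f).
Ratio = 5.560 × 10^-7 / 9.457 = 5.88 × 10^-8.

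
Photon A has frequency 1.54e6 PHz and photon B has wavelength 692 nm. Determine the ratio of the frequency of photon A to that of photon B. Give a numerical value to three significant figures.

f_A = 1.540e21 Hz (from frequency = 1.54e6 PHz, via f given directly).
f_B = 4.332e14 Hz (from wavelength = 692 nm, via f = c/λ).
Ratio = 1.540e21 / 4.332e14 = 3.55e6.

3.55e6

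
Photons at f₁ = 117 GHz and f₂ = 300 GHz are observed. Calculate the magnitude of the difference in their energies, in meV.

0.757 meV

Using E = hf: E₁ = 7.753e-23 J, E₂ = 1.988e-22 J.
|ΔE| = |7.753e-23 − 1.988e-22| = 1.21e-22 J = 0.757 meV.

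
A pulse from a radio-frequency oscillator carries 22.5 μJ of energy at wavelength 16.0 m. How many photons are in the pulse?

1.81 × 10^21 photons

Per-photon energy: E = 1.242 × 10^-26 J (from wavelength = 16.0 m).
N = E_total / E_photon = 2.25 × 10^-5 J / 1.242 × 10^-26 J = 1.81 × 10^21.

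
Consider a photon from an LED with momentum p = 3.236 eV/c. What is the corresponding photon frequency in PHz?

Use h = 6.62607015e-34 J·s, c = 2.99792458e8 m/s, 1 eV = 1.602176634e-19 J.
First convert: p = 3.236 eV/c = 1.7294e-27 kg·m/s.
Since f = pc/h for a photon, f = 7.825e14 Hz.
Converting to PHz: f = 0.7825 PHz ≈ 0.782 PHz.

0.782 PHz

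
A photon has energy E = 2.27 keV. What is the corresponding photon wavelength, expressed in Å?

5.46 Å

Take h = 6.62607015e-34 J·s, c = 2.99792458e8 m/s, 1 eV = 1.602176634e-19 J.
In SI units: E = 2.27 keV = 3.6369e-16 J.
Since λ = hc/E for a photon, λ = 5.462e-10 m.
Converting to Å: λ = 5.462 Å ≈ 5.46 Å.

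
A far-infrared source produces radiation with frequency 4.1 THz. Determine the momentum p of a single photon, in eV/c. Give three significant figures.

0.0170 eV/c

First convert: f = 4.1 THz = 4.1e12 Hz.
Since p = hf/c for a photon, p = 9.062e-30 kg·m/s.
Converting to eV/c: p = 0.01696 eV/c ≈ 0.0170 eV/c.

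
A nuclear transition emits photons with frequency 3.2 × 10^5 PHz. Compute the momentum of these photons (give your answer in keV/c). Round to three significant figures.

1320 keV/c

Convert to SI: f = 3.2 × 10^5 PHz = 3.2 × 10^20 Hz.
Since p = hf/c for a photon, p = 7.073 × 10^-22 kg·m/s.
Converting to keV/c: p = 1323 keV/c ≈ 1320 keV/c.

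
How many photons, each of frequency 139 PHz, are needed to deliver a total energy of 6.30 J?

Per-photon energy: E = 9.210 × 10^-17 J (from frequency = 139 PHz).
N = E_total / E_photon = 6.30 J / 9.210 × 10^-17 J = 6.84 × 10^16.

6.84 × 10^16 photons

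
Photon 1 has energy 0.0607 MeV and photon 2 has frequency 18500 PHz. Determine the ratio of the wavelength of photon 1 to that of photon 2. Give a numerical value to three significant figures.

λ_1 = 2.043e-11 m (from energy = 0.0607 MeV, via λ = hc/E).
λ_2 = 1.620e-11 m (from frequency = 18500 PHz, via λ = c/f).
Ratio = 2.043e-11 / 1.620e-11 = 1.26.

1.26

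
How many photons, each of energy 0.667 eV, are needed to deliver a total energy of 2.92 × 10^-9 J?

2.73 × 10^10 photons

Per-photon energy: E = 1.069 × 10^-19 J (from energy = 0.667 eV).
N = E_total / E_photon = 2.92 × 10^-9 J / 1.069 × 10^-19 J = 2.73 × 10^10.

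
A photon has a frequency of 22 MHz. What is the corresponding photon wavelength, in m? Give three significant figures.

(c = 2.99792458e8 m/s.)
In SI units: f = 22 MHz = 2.2e7 Hz.
Apply λ = c/f: λ = 13.63 m.
So λ ≈ 13.6 m.

13.6 m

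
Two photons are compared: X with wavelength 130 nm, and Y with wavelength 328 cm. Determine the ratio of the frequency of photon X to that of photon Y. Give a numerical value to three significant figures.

2.52 × 10^7

f_X = 2.306 × 10^15 Hz (from wavelength = 130 nm, via f = c/λ).
f_Y = 9.140 × 10^7 Hz (from wavelength = 328 cm, via f = c/λ).
Ratio = 2.306 × 10^15 / 9.140 × 10^7 = 2.52 × 10^7.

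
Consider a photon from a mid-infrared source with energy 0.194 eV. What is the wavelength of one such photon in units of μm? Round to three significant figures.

6.39 μm

In SI units: E = 0.194 eV = 3.1082 × 10^-20 J.
For a photon λ = hc/E, so λ = 6.391 × 10^-6 m.
Converting to μm: λ = 6.391 μm ≈ 6.39 μm.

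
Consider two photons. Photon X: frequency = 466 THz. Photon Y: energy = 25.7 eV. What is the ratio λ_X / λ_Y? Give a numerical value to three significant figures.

λ_X = 6.433 × 10^-7 m (from frequency = 466 THz, via λ = c/f).
λ_Y = 4.824 × 10^-8 m (from energy = 25.7 eV, via λ = hc/E).
Ratio = 6.433 × 10^-7 / 4.824 × 10^-8 = 13.3.

13.3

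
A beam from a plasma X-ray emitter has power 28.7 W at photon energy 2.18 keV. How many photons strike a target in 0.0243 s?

Total energy: E_total = P·t = 28.7 × 0.0243 = 0.6974 J.
Per-photon energy: E = 3.493 × 10^-16 J.
N = E_total / E_photon = 2.00 × 10^15.

2.00 × 10^15 photons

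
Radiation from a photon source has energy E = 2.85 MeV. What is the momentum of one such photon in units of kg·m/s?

First convert: E = 2.85 MeV = 4.5662 × 10^-13 J.
Apply p = E/c: p = 1.523 × 10^-21 kg·m/s.
So p ≈ 1.52 × 10^-21 kg·m/s.

1.52 × 10^-21 kg·m/s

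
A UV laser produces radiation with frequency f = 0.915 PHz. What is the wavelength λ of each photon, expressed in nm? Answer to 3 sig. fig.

Take c = 2.99792458 × 10^8 m/s.
First convert: f = 0.915 PHz = 9.15 × 10^14 Hz.
The photon relation is λ = c/f, giving λ = 3.276 × 10^-7 m.
Converting to nm: λ = 327.6 nm ≈ 328 nm.

328 nm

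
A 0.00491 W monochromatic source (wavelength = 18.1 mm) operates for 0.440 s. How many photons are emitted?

1.97 × 10^20 photons

Total energy: E_total = P·t = 0.00491 × 0.440 = 0.002160 J.
Per-photon energy: E = 1.097 × 10^-23 J.
N = E_total / E_photon = 1.97 × 10^20.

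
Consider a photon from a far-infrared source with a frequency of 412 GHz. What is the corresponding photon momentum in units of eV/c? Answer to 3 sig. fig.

1.70 × 10^-3 eV/c

Use h = 6.62607015 × 10^-34 J·s, c = 2.99792458 × 10^8 m/s, 1 eV = 1.602176634 × 10^-19 J.
Convert to SI: f = 412 GHz = 4.12 × 10^11 Hz.
Apply p = hf/c: p = 9.106 × 10^-31 kg·m/s.
Converting to eV/c: p = 0.001704 eV/c ≈ 1.70 × 10^-3 eV/c.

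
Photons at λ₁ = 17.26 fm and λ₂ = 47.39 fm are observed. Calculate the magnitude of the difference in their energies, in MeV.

Using E = hc/λ: E₁ = 1.1509 × 10^-11 J, E₂ = 4.1917 × 10^-12 J.
|ΔE| = |1.1509 × 10^-11 − 4.1917 × 10^-12| = 7.32 × 10^-12 J = 45.7 MeV.

45.7 MeV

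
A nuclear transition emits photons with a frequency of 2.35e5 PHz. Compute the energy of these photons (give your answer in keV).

In SI units: f = 2.35e5 PHz = 2.35e20 Hz.
The photon relation is E = hf, giving E = 1.557e-13 J.
Converting to keV: E = 971.9 keV ≈ 972 keV.

972 keV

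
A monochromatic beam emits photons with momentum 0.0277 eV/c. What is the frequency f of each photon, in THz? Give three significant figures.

Use h = 6.62607015 × 10^-34 J·s, c = 2.99792458 × 10^8 m/s, 1 eV = 1.602176634 × 10^-19 J.
In SI units: p = 0.0277 eV/c = 1.4804 × 10^-29 kg·m/s.
Since f = pc/h for a photon, f = 6.698 × 10^12 Hz.
Converting to THz: f = 6.698 THz ≈ 6.70 THz.

6.70 THz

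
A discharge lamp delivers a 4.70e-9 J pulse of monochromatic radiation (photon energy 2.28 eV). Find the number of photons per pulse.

Per-photon energy: E = 3.653e-19 J (from energy = 2.28 eV).
N = E_total / E_photon = 4.70e-9 J / 3.653e-19 J = 1.29e10.

1.29e10 photons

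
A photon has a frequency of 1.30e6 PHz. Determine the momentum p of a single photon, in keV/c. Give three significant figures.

5380 keV/c

Convert to SI: f = 1.30e6 PHz = 1.30e21 Hz.
Since p = hf/c for a photon, p = 2.873e-21 kg·m/s.
Converting to keV/c: p = 5376 keV/c ≈ 5380 keV/c.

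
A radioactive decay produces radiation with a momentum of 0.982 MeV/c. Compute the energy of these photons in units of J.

1.57e-13 J

Take c = 2.99792458e8 m/s, 1 eV = 1.602176634e-19 J.
In SI units: p = 0.982 MeV/c = 5.2481e-22 kg·m/s.
Since E = pc for a photon, E = 1.573e-13 J.
So E ≈ 1.57e-13 J.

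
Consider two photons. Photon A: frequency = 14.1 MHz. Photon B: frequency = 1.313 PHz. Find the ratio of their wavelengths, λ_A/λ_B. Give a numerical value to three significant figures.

9.31 × 10^7

λ_A = 21.26 m (from frequency = 14.1 MHz, via λ = c/f).
λ_B = 2.283 × 10^-7 m (from frequency = 1.313 PHz, via λ = c/f).
Ratio = 21.26 / 2.283 × 10^-7 = 9.31 × 10^7.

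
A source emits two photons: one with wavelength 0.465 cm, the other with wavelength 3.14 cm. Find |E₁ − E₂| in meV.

Using E = hc/λ: E₁ = 4.272e-23 J, E₂ = 6.326e-24 J.
|ΔE| = |4.272e-23 − 6.326e-24| = 3.64e-23 J = 0.227 meV.

0.227 meV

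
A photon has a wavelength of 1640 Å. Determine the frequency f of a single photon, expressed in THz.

Use c = 2.99792458·10^8 m/s.
First convert: λ = 1640 Å = 1.64·10^-7 m.
Since f = c/λ for a photon, f = 1.828·10^15 Hz.
Converting to THz: f = 1828 THz ≈ 1830 THz.

1830 THz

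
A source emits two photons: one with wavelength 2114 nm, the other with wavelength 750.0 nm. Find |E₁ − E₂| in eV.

Using E = hc/λ: E₁ = 9.3966e-20 J, E₂ = 2.6486e-19 J.
|ΔE| = |9.3966e-20 − 2.6486e-19| = 1.71e-19 J = 1.07 eV.

1.07 eV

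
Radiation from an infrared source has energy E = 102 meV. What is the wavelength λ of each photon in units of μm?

Use h = 6.62607015 × 10^-34 J·s, c = 2.99792458 × 10^8 m/s, 1 eV = 1.602176634 × 10^-19 J.
In SI units: E = 102 meV = 1.6342 × 10^-20 J.
Apply λ = hc/E: λ = 1.216 × 10^-5 m.
Converting to μm: λ = 12.16 μm ≈ 12.2 μm.

12.2 μm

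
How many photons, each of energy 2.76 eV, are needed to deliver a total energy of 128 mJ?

Per-photon energy: E = 4.422e-19 J (from energy = 2.76 eV).
N = E_total / E_photon = 0.128 J / 4.422e-19 J = 2.89e17.

2.89e17 photons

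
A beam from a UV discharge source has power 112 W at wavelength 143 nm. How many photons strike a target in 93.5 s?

7.54·10^21 photons

Total energy: E_total = P·t = 112 × 93.5 = 10470 J.
Per-photon energy: E = 1.389·10^-18 J.
N = E_total / E_photon = 7.54·10^21.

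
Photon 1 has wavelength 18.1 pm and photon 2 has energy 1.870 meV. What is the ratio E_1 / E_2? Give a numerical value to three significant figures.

E_1 = 1.097 × 10^-14 J (from wavelength = 18.1 pm, via E = hc/λ).
E_2 = 2.996 × 10^-22 J (from energy = 1.870 meV, via E given directly).
Ratio = 1.097 × 10^-14 / 2.996 × 10^-22 = 3.66 × 10^7.

3.66 × 10^7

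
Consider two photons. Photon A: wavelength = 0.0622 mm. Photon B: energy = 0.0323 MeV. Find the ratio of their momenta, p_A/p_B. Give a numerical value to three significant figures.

6.17e-7

p_A = 1.065e-29 kg·m/s (from wavelength = 0.0622 mm, via p = h/λ).
p_B = 1.726e-23 kg·m/s (from energy = 0.0323 MeV, via p = E/c).
Ratio = 1.065e-29 / 1.726e-23 = 6.17e-7.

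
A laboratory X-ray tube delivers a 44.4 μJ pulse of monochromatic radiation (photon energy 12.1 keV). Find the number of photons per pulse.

2.29 × 10^10 photons

Per-photon energy: E = 1.939 × 10^-15 J (from energy = 12.1 keV).
N = E_total / E_photon = 4.44 × 10^-5 J / 1.939 × 10^-15 J = 2.29 × 10^10.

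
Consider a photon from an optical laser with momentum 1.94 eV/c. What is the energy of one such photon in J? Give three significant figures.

Convert to SI: p = 1.94 eV/c = 1.0368e-27 kg·m/s.
The photon relation is E = pc, giving E = 3.108e-19 J.
So E ≈ 3.11e-19 J.

3.11e-19 J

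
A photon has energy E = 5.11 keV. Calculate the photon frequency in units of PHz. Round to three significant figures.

1240 PHz

Convert to SI: E = 5.11 keV = 8.1871·10^-16 J.
For a photon f = E/h, so f = 1.236·10^18 Hz.
Converting to PHz: f = 1236 PHz ≈ 1240 PHz.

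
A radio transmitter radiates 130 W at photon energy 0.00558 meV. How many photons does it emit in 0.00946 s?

1.38 × 10^24 photons

Total energy: E_total = P·t = 130 × 0.00946 = 1.230 J.
Per-photon energy: E = 8.940 × 10^-25 J.
N = E_total / E_photon = 1.38 × 10^24.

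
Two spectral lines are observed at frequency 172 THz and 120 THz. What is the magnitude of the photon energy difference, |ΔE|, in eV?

0.215 eV

Using E = hf: E₁ = 1.140e-19 J, E₂ = 7.951e-20 J.
|ΔE| = |1.140e-19 − 7.951e-20| = 3.45e-20 J = 0.215 eV.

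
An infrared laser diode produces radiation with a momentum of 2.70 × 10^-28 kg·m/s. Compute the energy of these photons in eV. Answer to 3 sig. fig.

Use c = 2.99792458 × 10^8 m/s, 1 eV = 1.602176634 × 10^-19 J.
Apply E = pc: E = 8.094 × 10^-20 J.
Converting to eV: E = 0.5052 eV ≈ 0.505 eV.

0.505 eV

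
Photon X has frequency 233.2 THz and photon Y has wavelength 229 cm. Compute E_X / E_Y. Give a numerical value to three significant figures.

1.78e6

E_X = 1.545e-19 J (from frequency = 233.2 THz, via E = hf).
E_Y = 8.674e-26 J (from wavelength = 229 cm, via E = hc/λ).
Ratio = 1.545e-19 / 8.674e-26 = 1.78e6.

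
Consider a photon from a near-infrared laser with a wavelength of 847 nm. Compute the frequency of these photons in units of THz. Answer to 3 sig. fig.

In SI units: λ = 847 nm = 8.47e-7 m.
The photon relation is f = c/λ, giving f = 3.539e14 Hz.
Converting to THz: f = 353.9 THz ≈ 354 THz.

354 THz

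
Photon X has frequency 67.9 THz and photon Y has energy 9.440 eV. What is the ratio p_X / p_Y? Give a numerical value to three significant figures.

0.0297

p_X = 1.501·10^-28 kg·m/s (from frequency = 67.9 THz, via p = hf/c).
p_Y = 5.045·10^-27 kg·m/s (from energy = 9.440 eV, via p = E/c).
Ratio = 1.501·10^-28 / 5.045·10^-27 = 0.0297.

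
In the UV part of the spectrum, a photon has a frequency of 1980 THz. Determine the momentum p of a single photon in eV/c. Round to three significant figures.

8.19 eV/c

First convert: f = 1980 THz = 1.98e15 Hz.
Apply p = hf/c: p = 4.376e-27 kg·m/s.
Converting to eV/c: p = 8.189 eV/c ≈ 8.19 eV/c.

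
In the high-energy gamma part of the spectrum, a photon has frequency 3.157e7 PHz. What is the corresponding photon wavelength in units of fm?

First convert: f = 3.157e7 PHz = 3.157e22 Hz.
For a photon λ = c/f, so λ = 9.496e-15 m.
Converting to fm: λ = 9.496 fm ≈ 9.50 fm.

9.50 fm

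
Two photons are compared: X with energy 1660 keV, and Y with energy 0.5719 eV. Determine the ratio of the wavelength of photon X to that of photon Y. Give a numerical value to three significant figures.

3.45e-7

λ_X = 7.469e-13 m (from energy = 1660 keV, via λ = hc/E).
λ_Y = 2.168e-6 m (from energy = 0.5719 eV, via λ = hc/E).
Ratio = 7.469e-13 / 2.168e-6 = 3.45e-7.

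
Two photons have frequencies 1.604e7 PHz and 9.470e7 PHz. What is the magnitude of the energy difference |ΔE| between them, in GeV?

0.325 GeV

Using E = hf: E₁ = 1.0628e-11 J, E₂ = 6.2749e-11 J.
|ΔE| = |1.0628e-11 − 6.2749e-11| = 5.21e-11 J = 0.325 GeV.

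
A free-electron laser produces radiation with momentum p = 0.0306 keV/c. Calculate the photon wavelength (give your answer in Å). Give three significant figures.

405 Å

First convert: p = 0.0306 keV/c = 1.6354e-26 kg·m/s.
For a photon λ = h/p, so λ = 4.052e-8 m.
Converting to Å: λ = 405.2 Å ≈ 405 Å.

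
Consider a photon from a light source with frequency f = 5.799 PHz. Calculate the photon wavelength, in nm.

In SI units: f = 5.799 PHz = 5.799 × 10^15 Hz.
The photon relation is λ = c/f, giving λ = 5.170 × 10^-8 m.
Converting to nm: λ = 51.70 nm ≈ 51.7 nm.

51.7 nm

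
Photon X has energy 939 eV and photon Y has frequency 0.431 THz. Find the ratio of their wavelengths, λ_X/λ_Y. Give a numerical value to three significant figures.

1.90e-6

λ_X = 1.320e-9 m (from energy = 939 eV, via λ = hc/E).
λ_Y = 6.956e-4 m (from frequency = 0.431 THz, via λ = c/f).
Ratio = 1.320e-9 / 6.956e-4 = 1.90e-6.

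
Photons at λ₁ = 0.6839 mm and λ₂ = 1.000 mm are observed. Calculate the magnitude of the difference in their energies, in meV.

0.573 meV

Using E = hc/λ: E₁ = 2.9046·10^-22 J, E₂ = 1.9864·10^-22 J.
|ΔE| = |2.9046·10^-22 − 1.9864·10^-22| = 9.18·10^-23 J = 0.573 meV.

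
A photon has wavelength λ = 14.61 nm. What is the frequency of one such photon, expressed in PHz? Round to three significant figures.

In SI units: λ = 14.61 nm = 1.461e-8 m.
Since f = c/λ for a photon, f = 2.052e16 Hz.
Converting to PHz: f = 20.52 PHz ≈ 20.5 PHz.

20.5 PHz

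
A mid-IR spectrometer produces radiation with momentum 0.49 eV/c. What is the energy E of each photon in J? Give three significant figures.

In SI units: p = 0.49 eV/c = 2.6187e-28 kg·m/s.
Since E = pc for a photon, E = 7.851e-20 J.
So E ≈ 7.85e-20 J.

7.85e-20 J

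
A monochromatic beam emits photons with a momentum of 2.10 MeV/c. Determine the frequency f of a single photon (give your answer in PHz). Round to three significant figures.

In SI units: p = 2.10 MeV/c = 1.1223 × 10^-21 kg·m/s.
Since f = pc/h for a photon, f = 5.078 × 10^20 Hz.
Converting to PHz: f = 507800 PHz ≈ 5.08 × 10^5 PHz.

5.08 × 10^5 PHz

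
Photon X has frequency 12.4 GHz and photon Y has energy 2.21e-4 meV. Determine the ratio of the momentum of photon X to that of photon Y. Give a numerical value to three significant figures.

232

p_X = 2.741e-32 kg·m/s (from frequency = 12.4 GHz, via p = hf/c).
p_Y = 1.181e-34 kg·m/s (from energy = 2.21e-4 meV, via p = E/c).
Ratio = 2.741e-32 / 1.181e-34 = 232.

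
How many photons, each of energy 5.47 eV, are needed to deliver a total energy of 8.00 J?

Per-photon energy: E = 8.764 × 10^-19 J (from energy = 5.47 eV).
N = E_total / E_photon = 8.00 J / 8.764 × 10^-19 J = 9.13 × 10^18.

9.13 × 10^18 photons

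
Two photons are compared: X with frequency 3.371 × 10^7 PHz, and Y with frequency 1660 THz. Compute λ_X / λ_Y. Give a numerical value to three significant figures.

λ_X = 8.893 × 10^-15 m (from frequency = 3.371 × 10^7 PHz, via λ = c/f).
λ_Y = 1.806 × 10^-7 m (from frequency = 1660 THz, via λ = c/f).
Ratio = 8.893 × 10^-15 / 1.806 × 10^-7 = 4.92 × 10^-8.

4.92 × 10^-8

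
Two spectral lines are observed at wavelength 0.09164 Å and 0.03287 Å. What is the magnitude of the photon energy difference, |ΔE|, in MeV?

0.242 MeV

Using E = hc/λ: E₁ = 2.1677 × 10^-14 J, E₂ = 6.0433 × 10^-14 J.
|ΔE| = |2.1677 × 10^-14 − 6.0433 × 10^-14| = 3.88 × 10^-14 J = 0.242 MeV.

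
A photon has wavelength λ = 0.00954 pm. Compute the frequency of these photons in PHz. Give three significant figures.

Take c = 2.99792458 × 10^8 m/s.
In SI units: λ = 0.00954 pm = 9.54 × 10^-15 m.
Since f = c/λ for a photon, f = 3.142 × 10^22 Hz.
Converting to PHz: f = 3.142 × 10^7 PHz ≈ 3.14 × 10^7 PHz.

3.14 × 10^7 PHz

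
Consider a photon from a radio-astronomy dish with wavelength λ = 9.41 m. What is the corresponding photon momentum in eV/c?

(h = 6.62607015 × 10^-34 J·s, c = 2.99792458 × 10^8 m/s, 1 eV = 1.602176634 × 10^-19 J.)
For a photon p = h/λ, so p = 7.042 × 10^-35 kg·m/s.
Converting to eV/c: p = 1.318 × 10^-7 eV/c ≈ 1.32 × 10^-7 eV/c.

1.32 × 10^-7 eV/c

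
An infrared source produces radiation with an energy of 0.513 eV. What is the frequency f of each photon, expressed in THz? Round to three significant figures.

(h = 6.62607015 × 10^-34 J·s, 1 eV = 1.602176634 × 10^-19 J.)
Convert to SI: E = 0.513 eV = 8.2192 × 10^-20 J.
Apply f = E/h: f = 1.240 × 10^14 Hz.
Converting to THz: f = 124.0 THz ≈ 124 THz.

124 THz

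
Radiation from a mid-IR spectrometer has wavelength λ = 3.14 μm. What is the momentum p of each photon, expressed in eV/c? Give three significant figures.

0.395 eV/c

Convert to SI: λ = 3.14 μm = 3.14e-6 m.
The photon relation is p = h/λ, giving p = 2.110e-28 kg·m/s.
Converting to eV/c: p = 0.3949 eV/c ≈ 0.395 eV/c.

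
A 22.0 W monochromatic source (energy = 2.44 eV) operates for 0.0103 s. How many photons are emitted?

5.80 × 10^17 photons

Total energy: E_total = P·t = 22.0 × 0.0103 = 0.2266 J.
Per-photon energy: E = 3.909 × 10^-19 J.
N = E_total / E_photon = 5.80 × 10^17.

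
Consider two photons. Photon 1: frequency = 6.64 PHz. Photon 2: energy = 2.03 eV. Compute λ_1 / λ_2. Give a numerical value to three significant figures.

0.0739

λ_1 = 4.515 × 10^-8 m (from frequency = 6.64 PHz, via λ = c/f).
λ_2 = 6.108 × 10^-7 m (from energy = 2.03 eV, via λ = hc/E).
Ratio = 4.515 × 10^-8 / 6.108 × 10^-7 = 0.0739.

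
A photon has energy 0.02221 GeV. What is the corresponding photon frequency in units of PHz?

5.37 × 10^6 PHz

Take h = 6.62607015 × 10^-34 J·s, 1 eV = 1.602176634 × 10^-19 J.
Convert to SI: E = 0.02221 GeV = 3.5584 × 10^-12 J.
The photon relation is f = E/h, giving f = 5.370 × 10^21 Hz.
Converting to PHz: f = 5.370 × 10^6 PHz ≈ 5.37 × 10^6 PHz.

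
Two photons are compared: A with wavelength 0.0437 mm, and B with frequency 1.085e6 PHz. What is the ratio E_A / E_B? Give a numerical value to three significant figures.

6.32e-9

E_A = 4.546e-21 J (from wavelength = 0.0437 mm, via E = hc/λ).
E_B = 7.189e-13 J (from frequency = 1.085e6 PHz, via E = hf).
Ratio = 4.546e-21 / 7.189e-13 = 6.32e-9.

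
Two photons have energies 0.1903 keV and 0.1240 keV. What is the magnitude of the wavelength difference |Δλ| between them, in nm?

Using λ = hc/E: λ₁ = 6.5152 × 10^-9 m, λ₂ = 9.9987 × 10^-9 m.
|Δλ| = |6.5152 × 10^-9 − 9.9987 × 10^-9| = 3.48 × 10^-9 m = 3.48 nm.

3.48 nm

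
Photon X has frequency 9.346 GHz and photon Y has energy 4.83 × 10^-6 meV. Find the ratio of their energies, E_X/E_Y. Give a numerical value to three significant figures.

8000

E_X = 6.193 × 10^-24 J (from frequency = 9.346 GHz, via E = hf).
E_Y = 7.739 × 10^-28 J (from energy = 4.83 × 10^-6 meV, via E given directly).
Ratio = 6.193 × 10^-24 / 7.739 × 10^-28 = 8000.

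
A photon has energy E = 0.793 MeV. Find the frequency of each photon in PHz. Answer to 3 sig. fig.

1.92e5 PHz

Take h = 6.62607015e-34 J·s, 1 eV = 1.602176634e-19 J.
In SI units: E = 0.793 MeV = 1.2705e-13 J.
Since f = E/h for a photon, f = 1.917e20 Hz.
Converting to PHz: f = 191700 PHz ≈ 1.92e5 PHz.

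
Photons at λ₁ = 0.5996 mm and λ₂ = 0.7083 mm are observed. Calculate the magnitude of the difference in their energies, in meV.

Using E = hc/λ: E₁ = 3.3130·10^-22 J, E₂ = 2.8045·10^-22 J.
|ΔE| = |3.3130·10^-22 − 2.8045·10^-22| = 5.08·10^-23 J = 0.317 meV.

0.317 meV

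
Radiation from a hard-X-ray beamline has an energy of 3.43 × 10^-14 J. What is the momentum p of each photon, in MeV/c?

Use c = 2.99792458 × 10^8 m/s, 1 eV = 1.602176634 × 10^-19 J.
Since p = E/c for a photon, p = 1.144 × 10^-22 kg·m/s.
Converting to MeV/c: p = 0.2141 MeV/c ≈ 0.214 MeV/c.

0.214 MeV/c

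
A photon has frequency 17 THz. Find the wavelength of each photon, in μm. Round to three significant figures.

17.6 μm

Use c = 2.99792458e8 m/s.
In SI units: f = 17 THz = 1.7e13 Hz.
For a photon λ = c/f, so λ = 1.763e-5 m.
Converting to μm: λ = 17.63 μm ≈ 17.6 μm.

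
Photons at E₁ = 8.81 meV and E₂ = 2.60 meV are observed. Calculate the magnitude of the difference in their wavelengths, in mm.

0.336 mm

Using λ = hc/E: λ₁ = 1.407 × 10^-4 m, λ₂ = 4.769 × 10^-4 m.
|Δλ| = |1.407 × 10^-4 − 4.769 × 10^-4| = 3.36 × 10^-4 m = 0.336 mm.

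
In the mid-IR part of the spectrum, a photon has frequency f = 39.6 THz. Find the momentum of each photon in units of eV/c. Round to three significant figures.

(h = 6.62607015e-34 J·s, c = 2.99792458e8 m/s, 1 eV = 1.602176634e-19 J.)
First convert: f = 39.6 THz = 3.96e13 Hz.
For a photon p = hf/c, so p = 8.752e-29 kg·m/s.
Converting to eV/c: p = 0.1638 eV/c ≈ 0.164 eV/c.

0.164 eV/c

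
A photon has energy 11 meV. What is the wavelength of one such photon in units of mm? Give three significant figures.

First convert: E = 11 meV = 1.7624e-21 J.
The photon relation is λ = hc/E, giving λ = 1.127e-4 m.
Converting to mm: λ = 0.1127 mm ≈ 0.113 mm.

0.113 mm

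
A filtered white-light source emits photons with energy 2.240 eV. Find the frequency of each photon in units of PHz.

Take h = 6.62607015e-34 J·s, 1 eV = 1.602176634e-19 J.
In SI units: E = 2.240 eV = 3.5889e-19 J.
The photon relation is f = E/h, giving f = 5.416e14 Hz.
Converting to PHz: f = 0.5416 PHz ≈ 0.542 PHz.

0.542 PHz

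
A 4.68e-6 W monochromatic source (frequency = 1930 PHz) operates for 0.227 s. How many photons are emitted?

8.31e8 photons

Total energy: E_total = P·t = 4.68e-6 × 0.227 = 1.062e-6 J.
Per-photon energy: E = 1.279e-15 J.
N = E_total / E_photon = 8.31e8.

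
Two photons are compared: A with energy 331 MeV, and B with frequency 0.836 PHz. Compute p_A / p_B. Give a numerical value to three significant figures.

9.57e7

p_A = 1.769e-19 kg·m/s (from energy = 331 MeV, via p = E/c).
p_B = 1.848e-27 kg·m/s (from frequency = 0.836 PHz, via p = hf/c).
Ratio = 1.769e-19 / 1.848e-27 = 9.57e7.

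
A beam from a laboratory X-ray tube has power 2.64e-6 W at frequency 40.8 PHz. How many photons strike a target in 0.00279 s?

Total energy: E_total = P·t = 2.64e-6 × 0.00279 = 7.366e-9 J.
Per-photon energy: E = 2.703e-17 J.
N = E_total / E_photon = 2.72e8.

2.72e8 photons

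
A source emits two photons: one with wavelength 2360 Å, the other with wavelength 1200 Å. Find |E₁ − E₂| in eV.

5.08 eV

Using E = hc/λ: E₁ = 8.417e-19 J, E₂ = 1.655e-18 J.
|ΔE| = |8.417e-19 − 1.655e-18| = 8.14e-19 J = 5.08 eV.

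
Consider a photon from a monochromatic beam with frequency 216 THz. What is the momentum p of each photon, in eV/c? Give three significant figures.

Convert to SI: f = 216 THz = 2.16e14 Hz.
Since p = hf/c for a photon, p = 4.774e-28 kg·m/s.
Converting to eV/c: p = 0.8933 eV/c ≈ 0.893 eV/c.

0.893 eV/c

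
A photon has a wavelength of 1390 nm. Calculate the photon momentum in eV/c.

(h = 6.62607015 × 10^-34 J·s, c = 2.99792458 × 10^8 m/s, 1 eV = 1.602176634 × 10^-19 J.)
In SI units: λ = 1390 nm = 1.39 × 10^-6 m.
For a photon p = h/λ, so p = 4.767 × 10^-28 kg·m/s.
Converting to eV/c: p = 0.8920 eV/c ≈ 0.892 eV/c.

0.892 eV/c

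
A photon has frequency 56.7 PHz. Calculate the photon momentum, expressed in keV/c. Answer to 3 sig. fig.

Take h = 6.62607015 × 10^-34 J·s, c = 2.99792458 × 10^8 m/s, 1 eV = 1.602176634 × 10^-19 J.
In SI units: f = 56.7 PHz = 5.67 × 10^16 Hz.
Since p = hf/c for a photon, p = 1.253 × 10^-25 kg·m/s.
Converting to keV/c: p = 0.2345 keV/c ≈ 0.234 keV/c.

0.234 keV/c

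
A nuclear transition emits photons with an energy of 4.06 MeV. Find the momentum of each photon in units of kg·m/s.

2.17e-21 kg·m/s

Convert to SI: E = 4.06 MeV = 6.5048e-13 J.
Apply p = E/c: p = 2.170e-21 kg·m/s.
So p ≈ 2.17e-21 kg·m/s.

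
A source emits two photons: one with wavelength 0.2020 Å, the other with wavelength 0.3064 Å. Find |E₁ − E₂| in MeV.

Using E = hc/λ: E₁ = 9.8339·10^-15 J, E₂ = 6.4832·10^-15 J.
|ΔE| = |9.8339·10^-15 − 6.4832·10^-15| = 3.35·10^-15 J = 0.0209 MeV.

0.0209 MeV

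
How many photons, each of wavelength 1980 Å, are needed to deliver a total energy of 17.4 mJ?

Per-photon energy: E = 1.003 × 10^-18 J (from wavelength = 1980 Å).
N = E_total / E_photon = 0.0174 J / 1.003 × 10^-18 J = 1.73 × 10^16.

1.73 × 10^16 photons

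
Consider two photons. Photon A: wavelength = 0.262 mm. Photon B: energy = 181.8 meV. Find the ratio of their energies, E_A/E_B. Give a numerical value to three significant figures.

E_A = 7.582 × 10^-22 J (from wavelength = 0.262 mm, via E = hc/λ).
E_B = 2.913 × 10^-20 J (from energy = 181.8 meV, via E given directly).
Ratio = 7.582 × 10^-22 / 2.913 × 10^-20 = 0.0260.

0.0260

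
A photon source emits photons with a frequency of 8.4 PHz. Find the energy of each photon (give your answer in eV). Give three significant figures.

Convert to SI: f = 8.4 PHz = 8.4 × 10^15 Hz.
The photon relation is E = hf, giving E = 5.566 × 10^-18 J.
Converting to eV: E = 34.74 eV ≈ 34.7 eV.

34.7 eV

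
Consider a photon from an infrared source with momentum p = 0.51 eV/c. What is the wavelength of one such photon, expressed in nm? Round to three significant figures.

2430 nm

Take h = 6.62607015 × 10^-34 J·s, c = 2.99792458 × 10^8 m/s, 1 eV = 1.602176634 × 10^-19 J.
First convert: p = 0.51 eV/c = 2.7256 × 10^-28 kg·m/s.
Since λ = h/p for a photon, λ = 2.431 × 10^-6 m.
Converting to nm: λ = 2431 nm ≈ 2430 nm.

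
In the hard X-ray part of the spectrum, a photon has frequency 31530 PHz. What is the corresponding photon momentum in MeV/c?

0.130 MeV/c

In SI units: f = 31530 PHz = 3.153 × 10^19 Hz.
Since p = hf/c for a photon, p = 6.969 × 10^-23 kg·m/s.
Converting to MeV/c: p = 0.1304 MeV/c ≈ 0.130 MeV/c.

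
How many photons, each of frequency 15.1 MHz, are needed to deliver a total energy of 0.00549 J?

Per-photon energy: E = 1.001 × 10^-26 J (from frequency = 15.1 MHz).
N = E_total / E_photon = 0.00549 J / 1.001 × 10^-26 J = 5.49 × 10^23.

5.49 × 10^23 photons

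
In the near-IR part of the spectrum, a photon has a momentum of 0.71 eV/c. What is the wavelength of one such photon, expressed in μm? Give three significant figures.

Take h = 6.62607015 × 10^-34 J·s, c = 2.99792458 × 10^8 m/s, 1 eV = 1.602176634 × 10^-19 J.
First convert: p = 0.71 eV/c = 3.7944 × 10^-28 kg·m/s.
Apply λ = h/p: λ = 1.746 × 10^-6 m.
Converting to μm: λ = 1.746 μm ≈ 1.75 μm.

1.75 μm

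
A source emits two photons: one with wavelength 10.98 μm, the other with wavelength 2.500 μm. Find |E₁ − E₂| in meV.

Using E = hc/λ: E₁ = 1.8091 × 10^-20 J, E₂ = 7.9458 × 10^-20 J.
|ΔE| = |1.8091 × 10^-20 − 7.9458 × 10^-20| = 6.14 × 10^-20 J = 383 meV.

383 meV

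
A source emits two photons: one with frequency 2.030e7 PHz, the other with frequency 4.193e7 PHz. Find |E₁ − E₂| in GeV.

0.0895 GeV

Using E = hf: E₁ = 1.3451e-11 J, E₂ = 2.7783e-11 J.
|ΔE| = |1.3451e-11 − 2.7783e-11| = 1.43e-11 J = 0.0895 GeV.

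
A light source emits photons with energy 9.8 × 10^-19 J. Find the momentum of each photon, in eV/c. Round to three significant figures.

6.12 eV/c

(c = 2.99792458 × 10^8 m/s, 1 eV = 1.602176634 × 10^-19 J.)
Since p = E/c for a photon, p = 3.269 × 10^-27 kg·m/s.
Converting to eV/c: p = 6.117 eV/c ≈ 6.12 eV/c.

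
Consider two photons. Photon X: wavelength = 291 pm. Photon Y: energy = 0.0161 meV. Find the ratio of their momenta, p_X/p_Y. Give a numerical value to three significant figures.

p_X = 2.277e-24 kg·m/s (from wavelength = 291 pm, via p = h/λ).
p_Y = 8.604e-33 kg·m/s (from energy = 0.0161 meV, via p = E/c).
Ratio = 2.277e-24 / 8.604e-33 = 2.65e8.

2.65e8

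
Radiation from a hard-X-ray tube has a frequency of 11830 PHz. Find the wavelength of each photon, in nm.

Use c = 2.99792458 × 10^8 m/s.
Convert to SI: f = 11830 PHz = 1.183 × 10^19 Hz.
The photon relation is λ = c/f, giving λ = 2.534 × 10^-11 m.
Converting to nm: λ = 0.02534 nm ≈ 0.0253 nm.

0.0253 nm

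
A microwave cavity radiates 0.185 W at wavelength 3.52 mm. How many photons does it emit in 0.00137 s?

Total energy: E_total = P·t = 0.185 × 0.00137 = 2.534 × 10^-4 J.
Per-photon energy: E = 5.643 × 10^-23 J.
N = E_total / E_photon = 4.49 × 10^18.

4.49 × 10^18 photons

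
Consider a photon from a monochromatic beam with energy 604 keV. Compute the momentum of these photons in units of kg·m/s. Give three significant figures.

3.23 × 10^-22 kg·m/s

Take c = 2.99792458 × 10^8 m/s, 1 eV = 1.602176634 × 10^-19 J.
First convert: E = 604 keV = 9.6771 × 10^-14 J.
Apply p = E/c: p = 3.228 × 10^-22 kg·m/s.
So p ≈ 3.23 × 10^-22 kg·m/s.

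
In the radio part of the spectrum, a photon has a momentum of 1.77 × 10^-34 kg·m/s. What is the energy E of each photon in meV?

3.31 × 10^-4 meV

Use c = 2.99792458 × 10^8 m/s, 1 eV = 1.602176634 × 10^-19 J.
The photon relation is E = pc, giving E = 5.306 × 10^-26 J.
Converting to meV: E = 3.312 × 10^-4 meV ≈ 3.31 × 10^-4 meV.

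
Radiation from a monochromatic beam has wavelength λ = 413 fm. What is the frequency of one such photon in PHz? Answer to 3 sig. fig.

(c = 2.99792458e8 m/s.)
Convert to SI: λ = 413 fm = 4.13e-13 m.
Since f = c/λ for a photon, f = 7.259e20 Hz.
Converting to PHz: f = 725900 PHz ≈ 7.26e5 PHz.

7.26e5 PHz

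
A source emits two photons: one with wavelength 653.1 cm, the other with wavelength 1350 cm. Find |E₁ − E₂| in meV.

Using E = hc/λ: E₁ = 3.0416 × 10^-26 J, E₂ = 1.4714 × 10^-26 J.
|ΔE| = |3.0416 × 10^-26 − 1.4714 × 10^-26| = 1.57 × 10^-26 J = 9.80 × 10^-5 meV.

9.80 × 10^-5 meV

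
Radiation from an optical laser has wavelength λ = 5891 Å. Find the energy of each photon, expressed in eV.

Use h = 6.62607015e-34 J·s, c = 2.99792458e8 m/s, 1 eV = 1.602176634e-19 J.
First convert: λ = 5891 Å = 5.891e-7 m.
Since E = hc/λ for a photon, E = 3.372e-19 J.
Converting to eV: E = 2.105 eV ≈ 2.10 eV.

2.10 eV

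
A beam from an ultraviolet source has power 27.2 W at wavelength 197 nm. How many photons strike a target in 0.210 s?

5.66e18 photons

Total energy: E_total = P·t = 27.2 × 0.210 = 5.712 J.
Per-photon energy: E = 1.008e-18 J.
N = E_total / E_photon = 5.66e18.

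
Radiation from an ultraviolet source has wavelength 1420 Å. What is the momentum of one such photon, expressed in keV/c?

8.73e-3 keV/c

In SI units: λ = 1420 Å = 1.42e-7 m.
For a photon p = h/λ, so p = 4.666e-27 kg·m/s.
Converting to keV/c: p = 0.008731 keV/c ≈ 8.73e-3 keV/c.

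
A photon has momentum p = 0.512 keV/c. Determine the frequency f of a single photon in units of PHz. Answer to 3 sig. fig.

124 PHz

Use h = 6.62607015·10^-34 J·s, c = 2.99792458·10^8 m/s, 1 eV = 1.602176634·10^-19 J.
First convert: p = 0.512 keV/c = 2.7363·10^-25 kg·m/s.
The photon relation is f = pc/h, giving f = 1.238·10^17 Hz.
Converting to PHz: f = 123.8 PHz ≈ 124 PHz.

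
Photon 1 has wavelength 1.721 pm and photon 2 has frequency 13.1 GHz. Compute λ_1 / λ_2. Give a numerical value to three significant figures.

7.52e-11

λ_1 = 1.721e-12 m (from wavelength = 1.721 pm, via λ given directly).
λ_2 = 0.02288 m (from frequency = 13.1 GHz, via λ = c/f).
Ratio = 1.721e-12 / 0.02288 = 7.52e-11.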